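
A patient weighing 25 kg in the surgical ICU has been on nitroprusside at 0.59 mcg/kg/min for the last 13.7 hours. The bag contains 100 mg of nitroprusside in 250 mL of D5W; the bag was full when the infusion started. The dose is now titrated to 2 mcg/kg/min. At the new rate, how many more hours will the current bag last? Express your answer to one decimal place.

Initial rate:
Dose = 0.59 mcg/kg/min × 25 kg = 14.75 mcg/min
14.75 mcg/min × 60 min/hr = 885 mcg/hr
Concentration = 100 mg ÷ 250 mL = 0.4 mg/mL = 400 mcg/mL
Rate = 885 mcg/hr ÷ 400 mcg/mL = 2.2125 mL/hr
Volume infused so far = 2.2125 mL/hr × 13.7 hr = 30.31125 mL
Volume remaining = 250 − 30.31125 = 219.6887 mL
New rate:
Dose = 2 mcg/kg/min × 25 kg = 50 mcg/min
50 mcg/min × 60 min/hr = 3000 mcg/hr
Rate = 3000 mcg/hr ÷ 400 mcg/mL = 7.5 mL/hr
Time remaining = 219.6887 mL ÷ 7.5 mL/hr = 29.29183 hr

29.3 hours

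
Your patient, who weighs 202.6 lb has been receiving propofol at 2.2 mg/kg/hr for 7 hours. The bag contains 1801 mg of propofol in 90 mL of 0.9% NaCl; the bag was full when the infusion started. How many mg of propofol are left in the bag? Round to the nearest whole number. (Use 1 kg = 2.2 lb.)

Weight = 202.6 lb ÷ 2.2 lb/kg = 92.09091 kg
Dose = 2.2 mg/kg/hr × 92.09091 kg = 202.6 mg/hr
Concentration = 1801 mg ÷ 90 mL = 20.01111 mg/mL
Rate = 202.6 mg/hr ÷ 20.01111 mg/mL = 10.12438 mL/hr
Volume infused = 10.12438 mL/hr × 7 hr = 70.87063 mL
Volume remaining = 90 − 70.87063 = 19.12937 mL
Drug remaining = 19.12937 mL × 20.01111 mg/mL = 382.8 mg

383 mg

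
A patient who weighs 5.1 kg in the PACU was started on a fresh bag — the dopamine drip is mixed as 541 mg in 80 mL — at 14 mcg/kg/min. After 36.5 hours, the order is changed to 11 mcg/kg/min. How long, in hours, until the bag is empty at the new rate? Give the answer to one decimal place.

Initial rate:
Dose = 14 mcg/kg/min × 5.1 kg = 71.4 mcg/min
71.4 mcg/min × 60 min/hr = 4284 mcg/hr
Concentration = 541 mg ÷ 80 mL = 6.7625 mg/mL = 6762.5 mcg/mL
Rate = 4284 mcg/hr ÷ 6762.5 mcg/mL = 0.6334935 mL/hr
Volume infused so far = 0.6334935 mL/hr × 36.5 hr = 23.12251 mL
Volume remaining = 80 − 23.12251 = 56.87749 mL
New rate:
Dose = 11 mcg/kg/min × 5.1 kg = 56.1 mcg/min
56.1 mcg/min × 60 min/hr = 3366 mcg/hr
Rate = 3366 mcg/hr ÷ 6762.5 mcg/mL = 0.4977449 mL/hr
Time remaining = 56.87749 mL ÷ 0.4977449 mL/hr = 114.2704 hr

114.3 hours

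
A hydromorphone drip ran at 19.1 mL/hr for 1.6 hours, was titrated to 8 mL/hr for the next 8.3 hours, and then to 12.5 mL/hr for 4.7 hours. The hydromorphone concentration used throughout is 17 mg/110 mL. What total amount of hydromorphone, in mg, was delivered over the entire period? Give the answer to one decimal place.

Concentration = 17 mg ÷ 110 mL = 0.1545455 mg/mL
Stage 1: 19.1 mL/hr × 1.6 hr = 30.56 mL → 30.56 mL × 0.1545455 mg/mL = 4.722909 mg
Stage 2: 8 mL/hr × 8.3 hr = 66.4 mL → 66.4 mL × 0.1545455 mg/mL = 10.26182 mg
Stage 3: 12.5 mL/hr × 4.7 hr = 58.75 mL → 58.75 mL × 0.1545455 mg/mL = 9.079545 mg
Total = 4.722909 + 10.26182 + 9.079545 = 24.06427 mg

24.1 mg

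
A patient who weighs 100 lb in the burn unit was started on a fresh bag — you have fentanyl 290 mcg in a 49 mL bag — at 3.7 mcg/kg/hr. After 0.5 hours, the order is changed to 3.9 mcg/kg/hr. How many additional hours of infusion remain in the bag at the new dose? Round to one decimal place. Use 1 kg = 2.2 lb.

1.2 hours

Initial rate:
Weight = 100 lb ÷ 2.2 lb/kg = 45.45455 kg
Dose = 3.7 mcg/kg/hr × 45.45455 kg = 168.1818 mcg/hr
Concentration = 290 mcg ÷ 49 mL = 5.918367 mcg/mL
Rate = 168.1818 mcg/hr ÷ 5.918367 mcg/mL = 28.41693 mL/hr
Volume infused so far = 28.41693 mL/hr × 0.5 hr = 14.20846 mL
Volume remaining = 49 − 14.20846 = 34.79154 mL
New rate:
Dose = 3.9 mcg/kg/hr × 45.45455 kg = 177.2727 mcg/hr
Rate = 177.2727 mcg/hr ÷ 5.918367 mcg/mL = 29.95298 mL/hr
Time remaining = 34.79154 mL ÷ 29.95298 mL/hr = 1.161538 hr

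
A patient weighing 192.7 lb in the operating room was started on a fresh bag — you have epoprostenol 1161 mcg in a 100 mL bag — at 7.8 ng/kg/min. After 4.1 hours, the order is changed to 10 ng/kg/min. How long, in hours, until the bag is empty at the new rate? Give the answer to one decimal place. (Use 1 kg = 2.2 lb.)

Initial rate:
Weight = 192.7 lb ÷ 2.2 lb/kg = 87.59091 kg
Dose = 7.8 ng/kg/min × 87.59091 kg = 683.2091 ng/min
683.2091 ng/min × 60 min/hr = 40992.55 ng/hr
Concentration = 1161 mcg ÷ 100 mL = 11.61 mcg/mL = 11610 ng/mL
Rate = 40992.55 ng/hr ÷ 11610 ng/mL = 3.530796 mL/hr
Volume infused so far = 3.530796 mL/hr × 4.1 hr = 14.47626 mL
Volume remaining = 100 − 14.47626 = 85.52374 mL
New rate:
Dose = 10 ng/kg/min × 87.59091 kg = 875.9091 ng/min
875.9091 ng/min × 60 min/hr = 52554.55 ng/hr
Rate = 52554.55 ng/hr ÷ 11610 ng/mL = 4.526662 mL/hr
Time remaining = 85.52374 mL ÷ 4.526662 mL/hr = 18.89333 hr

18.9 hours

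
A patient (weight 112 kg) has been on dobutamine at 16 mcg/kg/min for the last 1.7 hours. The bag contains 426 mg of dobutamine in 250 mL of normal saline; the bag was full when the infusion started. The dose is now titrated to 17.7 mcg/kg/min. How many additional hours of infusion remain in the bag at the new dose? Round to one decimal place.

2.0 hours

Initial rate:
Dose = 16 mcg/kg/min × 112 kg = 1792 mcg/min
1792 mcg/min × 60 min/hr = 107520 mcg/hr
Concentration = 426 mg ÷ 250 mL = 1.704 mg/mL = 1704 mcg/mL
Rate = 107520 mcg/hr ÷ 1704 mcg/mL = 63.09859 mL/hr
Volume infused so far = 63.09859 mL/hr × 1.7 hr = 107.2676 mL
Volume remaining = 250 − 107.2676 = 142.7324 mL
New rate:
Dose = 17.7 mcg/kg/min × 112 kg = 1982.4 mcg/min
1982.4 mcg/min × 60 min/hr = 118944 mcg/hr
Rate = 118944 mcg/hr ÷ 1704 mcg/mL = 69.80282 mL/hr
Time remaining = 142.7324 mL ÷ 69.80282 mL/hr = 2.044794 hr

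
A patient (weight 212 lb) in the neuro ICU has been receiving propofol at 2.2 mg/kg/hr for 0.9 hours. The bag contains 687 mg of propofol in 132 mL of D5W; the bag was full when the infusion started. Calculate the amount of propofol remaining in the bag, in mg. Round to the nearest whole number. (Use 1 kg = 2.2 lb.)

Weight = 212 lb ÷ 2.2 lb/kg = 96.36364 kg
Dose = 2.2 mg/kg/hr × 96.36364 kg = 212 mg/hr
Concentration = 687 mg ÷ 132 mL = 5.204545 mg/mL
Rate = 212 mg/hr ÷ 5.204545 mg/mL = 40.73362 mL/hr
Volume infused = 40.73362 mL/hr × 0.9 hr = 36.66026 mL
Volume remaining = 132 − 36.66026 = 95.33974 mL
Drug remaining = 95.33974 mL × 5.204545 mg/mL = 496.2 mg

496 mg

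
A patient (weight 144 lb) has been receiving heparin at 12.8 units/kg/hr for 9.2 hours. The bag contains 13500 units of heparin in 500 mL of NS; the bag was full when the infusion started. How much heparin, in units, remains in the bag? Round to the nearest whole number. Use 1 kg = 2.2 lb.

5792 units

Weight = 144 lb ÷ 2.2 lb/kg = 65.45455 kg
Dose = 12.8 units/kg/hr × 65.45455 kg = 837.8182 units/hr
Concentration = 13500 units ÷ 500 mL = 27 units/mL
Rate = 837.8182 units/hr ÷ 27 units/mL = 31.0303 mL/hr
Volume infused = 31.0303 mL/hr × 9.2 hr = 285.4788 mL
Volume remaining = 500 − 285.4788 = 214.5212 mL
Drug remaining = 214.5212 mL × 27 units/mL = 5792.073 units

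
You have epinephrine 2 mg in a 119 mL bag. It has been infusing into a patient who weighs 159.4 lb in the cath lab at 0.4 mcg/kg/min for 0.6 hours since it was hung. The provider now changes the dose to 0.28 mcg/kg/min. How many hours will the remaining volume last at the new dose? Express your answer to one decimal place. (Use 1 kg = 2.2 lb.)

Initial rate:
Weight = 159.4 lb ÷ 2.2 lb/kg = 72.45455 kg
Dose = 0.4 mcg/kg/min × 72.45455 kg = 28.98182 mcg/min
28.98182 mcg/min × 60 min/hr = 1738.909 mcg/hr
Concentration = 2 mg ÷ 119 mL = 0.01680672 mg/mL = 16.80672 mcg/mL
Rate = 1738.909 mcg/hr ÷ 16.80672 mcg/mL = 103.4651 mL/hr
Volume infused so far = 103.4651 mL/hr × 0.6 hr = 62.07905 mL
Volume remaining = 119 − 62.07905 = 56.92095 mL
New rate:
Dose = 0.28 mcg/kg/min × 72.45455 kg = 20.28727 mcg/min
20.28727 mcg/min × 60 min/hr = 1217.236 mcg/hr
Rate = 1217.236 mcg/hr ÷ 16.80672 mcg/mL = 72.42556 mL/hr
Time remaining = 56.92095 mL ÷ 72.42556 mL/hr = 0.7859234 hr

0.8 hours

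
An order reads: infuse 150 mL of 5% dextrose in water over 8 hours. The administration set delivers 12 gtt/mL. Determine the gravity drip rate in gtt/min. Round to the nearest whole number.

4 gtt/min

150 mL ÷ (8 hr × 60 = 480 min) = 0.3125 mL/min
0.3125 mL/min × 12 gtt/mL = 3.75 gtt/min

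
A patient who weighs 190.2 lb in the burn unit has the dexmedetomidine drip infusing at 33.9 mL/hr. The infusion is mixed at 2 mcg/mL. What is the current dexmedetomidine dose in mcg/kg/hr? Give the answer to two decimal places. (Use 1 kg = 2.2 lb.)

Weight = 190.2 lb ÷ 2.2 lb/kg = 86.45455 kg
Drug rate = 33.9 mL/hr × 2 mcg/mL = 67.8 mcg/hr
67.8 mcg/hr ÷ 86.45455 kg = 0.7842271 mcg/kg/hr

0.78 mcg/kg/hr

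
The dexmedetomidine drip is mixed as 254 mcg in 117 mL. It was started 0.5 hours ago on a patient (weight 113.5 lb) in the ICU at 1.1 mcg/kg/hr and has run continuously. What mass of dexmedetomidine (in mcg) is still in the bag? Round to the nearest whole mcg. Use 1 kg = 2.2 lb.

226 mcg

Weight = 113.5 lb ÷ 2.2 lb/kg = 51.59091 kg
Dose = 1.1 mcg/kg/hr × 51.59091 kg = 56.75 mcg/hr
Concentration = 254 mcg ÷ 117 mL = 2.17094 mcg/mL
Rate = 56.75 mcg/hr ÷ 2.17094 mcg/mL = 26.14075 mL/hr
Volume infused = 26.14075 mL/hr × 0.5 hr = 13.07037 mL
Volume remaining = 117 − 13.07037 = 103.9296 mL
Drug remaining = 103.9296 mL × 2.17094 mcg/mL = 225.625 mcg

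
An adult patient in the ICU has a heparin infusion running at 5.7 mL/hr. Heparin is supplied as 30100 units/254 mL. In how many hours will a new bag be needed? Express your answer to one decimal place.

Duration = 254 mL ÷ 5.7 mL/hr = 44.5614 hr

44.6 hours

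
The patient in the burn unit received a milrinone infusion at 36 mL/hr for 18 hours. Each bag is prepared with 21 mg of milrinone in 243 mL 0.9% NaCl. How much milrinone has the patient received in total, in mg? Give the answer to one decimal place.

56.0 mg

Concentration = 21 mg ÷ 243 mL = 0.08641975 mg/mL = 86.41975 mcg/mL
Drug rate = 36 mL/hr × 86.41975 mcg/mL = 3111.111 mcg/hr
Total = 3111.111 mcg/hr × 18 hr = 56000 mcg = 56 mg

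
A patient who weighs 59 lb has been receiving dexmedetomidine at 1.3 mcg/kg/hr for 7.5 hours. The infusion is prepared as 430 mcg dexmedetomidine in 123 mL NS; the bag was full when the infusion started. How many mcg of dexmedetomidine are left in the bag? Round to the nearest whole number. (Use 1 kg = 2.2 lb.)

Weight = 59 lb ÷ 2.2 lb/kg = 26.81818 kg
Dose = 1.3 mcg/kg/hr × 26.81818 kg = 34.86364 mcg/hr
Concentration = 430 mcg ÷ 123 mL = 3.495935 mcg/mL
Rate = 34.86364 mcg/hr ÷ 3.495935 mcg/mL = 9.972622 mL/hr
Volume infused = 9.972622 mL/hr × 7.5 hr = 74.79466 mL
Volume remaining = 123 − 74.79466 = 48.20534 mL
Drug remaining = 48.20534 mL × 3.495935 mcg/mL = 168.5227 mcg

169 mcg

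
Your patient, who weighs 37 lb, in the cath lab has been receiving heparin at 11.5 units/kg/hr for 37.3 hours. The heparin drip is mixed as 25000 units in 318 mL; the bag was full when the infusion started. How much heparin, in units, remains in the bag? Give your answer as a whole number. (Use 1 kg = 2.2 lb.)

Weight = 37 lb ÷ 2.2 lb/kg = 16.81818 kg
Dose = 11.5 units/kg/hr × 16.81818 kg = 193.4091 units/hr
Concentration = 25000 units ÷ 318 mL = 78.61635 units/mL
Rate = 193.4091 units/hr ÷ 78.61635 units/mL = 2.460164 mL/hr
Volume infused = 2.460164 mL/hr × 37.3 hr = 91.7641 mL
Volume remaining = 318 − 91.7641 = 226.2359 mL
Drug remaining = 226.2359 mL × 78.61635 units/mL = 17785.84 units

17786 units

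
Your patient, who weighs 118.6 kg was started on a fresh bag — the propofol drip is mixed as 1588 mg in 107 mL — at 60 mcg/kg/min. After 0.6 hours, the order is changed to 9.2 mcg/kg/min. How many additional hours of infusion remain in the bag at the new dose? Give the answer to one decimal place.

Initial rate:
Dose = 60 mcg/kg/min × 118.6 kg = 7116 mcg/min
7116 mcg/min × 60 min/hr = 426960 mcg/hr
Concentration = 1588 mg ÷ 107 mL = 14.84112 mg/mL = 14841.12 mcg/mL
Rate = 426960 mcg/hr ÷ 14841.12 mcg/mL = 28.76872 mL/hr
Volume infused so far = 28.76872 mL/hr × 0.6 hr = 17.26123 mL
Volume remaining = 107 − 17.26123 = 89.73877 mL
New rate:
Dose = 9.2 mcg/kg/min × 118.6 kg = 1091.12 mcg/min
1091.12 mcg/min × 60 min/hr = 65467.2 mcg/hr
Rate = 65467.2 mcg/hr ÷ 14841.12 mcg/mL = 4.411203 mL/hr
Time remaining = 89.73877 mL ÷ 4.411203 mL/hr = 20.34338 hr

20.3 hours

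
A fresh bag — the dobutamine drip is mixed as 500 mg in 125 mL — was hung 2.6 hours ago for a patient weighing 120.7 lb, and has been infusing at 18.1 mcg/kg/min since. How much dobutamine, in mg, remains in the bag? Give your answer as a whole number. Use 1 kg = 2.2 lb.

Weight = 120.7 lb ÷ 2.2 lb/kg = 54.86364 kg
Dose = 18.1 mcg/kg/min × 54.86364 kg = 993.0318 mcg/min
993.0318 mcg/min × 60 min/hr = 59581.91 mcg/hr
Concentration = 500 mg ÷ 125 mL = 4 mg/mL = 4000 mcg/mL
Rate = 59581.91 mcg/hr ÷ 4000 mcg/mL = 14.89548 mL/hr
Volume infused = 14.89548 mL/hr × 2.6 hr = 38.72824 mL
Volume remaining = 125 − 38.72824 = 86.27176 mL
Drug remaining = 86.27176 mL × 4000 mcg/mL = 345087 mcg = 345.087 mg

345 mg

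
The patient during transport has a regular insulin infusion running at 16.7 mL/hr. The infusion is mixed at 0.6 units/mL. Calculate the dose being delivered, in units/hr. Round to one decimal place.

Drug rate = 16.7 mL/hr × 0.6 units/mL = 10.02 units/hr

10.0 units/hr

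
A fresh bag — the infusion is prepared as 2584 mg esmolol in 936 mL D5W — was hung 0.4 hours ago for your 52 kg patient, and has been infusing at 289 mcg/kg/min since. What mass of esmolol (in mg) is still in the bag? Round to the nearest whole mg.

2223 mg

Dose = 289 mcg/kg/min × 52 kg = 15028 mcg/min
15028 mcg/min × 60 min/hr = 901680 mcg/hr
Concentration = 2584 mg ÷ 936 mL = 2.760684 mg/mL = 2760.684 mcg/mL
Rate = 901680 mcg/hr ÷ 2760.684 mcg/mL = 326.6147 mL/hr
Volume infused = 326.6147 mL/hr × 0.4 hr = 130.6459 mL
Volume remaining = 936 − 130.6459 = 805.3541 mL
Drug remaining = 805.3541 mL × 2760.684 mcg/mL = 2223328 mcg = 2223.328 mg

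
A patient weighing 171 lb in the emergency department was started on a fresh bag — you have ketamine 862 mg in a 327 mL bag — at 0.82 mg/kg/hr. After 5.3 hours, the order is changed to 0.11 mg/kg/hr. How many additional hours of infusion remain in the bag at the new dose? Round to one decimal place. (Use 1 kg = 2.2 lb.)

61.3 hours

Initial rate:
Weight = 171 lb ÷ 2.2 lb/kg = 77.72727 kg
Dose = 0.82 mg/kg/hr × 77.72727 kg = 63.73636 mg/hr
Concentration = 862 mg ÷ 327 mL = 2.636086 mg/mL
Rate = 63.73636 mg/hr ÷ 2.636086 mg/mL = 24.17841 mL/hr
Volume infused so far = 24.17841 mL/hr × 5.3 hr = 128.1456 mL
Volume remaining = 327 − 128.1456 = 198.8544 mL
New rate:
Dose = 0.11 mg/kg/hr × 77.72727 kg = 8.55 mg/hr
Rate = 8.55 mg/hr ÷ 2.636086 mg/mL = 3.243445 mL/hr
Time remaining = 198.8544 mL ÷ 3.243445 mL/hr = 61.30962 hr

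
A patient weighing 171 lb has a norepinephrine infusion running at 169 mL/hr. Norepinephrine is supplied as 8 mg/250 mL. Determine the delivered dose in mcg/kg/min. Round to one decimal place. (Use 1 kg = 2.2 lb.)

Weight = 171 lb ÷ 2.2 lb/kg = 77.72727 kg
Concentration = 8 mg ÷ 250 mL = 0.032 mg/mL = 32 mcg/mL
Drug rate = 169 mL/hr × 32 mcg/mL = 5408 mcg/hr
5408 mcg/hr ÷ 60 min/hr = 90.13333 mcg/min
90.13333 mcg/min ÷ 77.72727 kg = 1.15961 mcg/kg/min

1.2 mcg/kg/min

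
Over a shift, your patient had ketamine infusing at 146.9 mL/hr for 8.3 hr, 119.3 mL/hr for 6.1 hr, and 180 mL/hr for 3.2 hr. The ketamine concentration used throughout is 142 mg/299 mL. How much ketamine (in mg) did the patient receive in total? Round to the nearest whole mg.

Concentration = 142 mg ÷ 299 mL = 0.4749164 mg/mL
Stage 1: 146.9 mL/hr × 8.3 hr = 1219.27 mL → 1219.27 mL × 0.4749164 mg/mL = 579.0513 mg
Stage 2: 119.3 mL/hr × 6.1 hr = 727.73 mL → 727.73 mL × 0.4749164 mg/mL = 345.6109 mg
Stage 3: 180 mL/hr × 3.2 hr = 576 mL → 576 mL × 0.4749164 mg/mL = 273.5518 mg
Total = 579.0513 + 345.6109 + 273.5518 = 1198.214 mg

1198 mg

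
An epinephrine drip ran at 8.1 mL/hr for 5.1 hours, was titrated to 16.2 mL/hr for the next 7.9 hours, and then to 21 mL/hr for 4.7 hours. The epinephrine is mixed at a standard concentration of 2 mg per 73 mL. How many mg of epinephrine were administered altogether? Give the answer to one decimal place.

Concentration = 2 mg ÷ 73 mL = 0.02739726 mg/mL
Stage 1: 8.1 mL/hr × 5.1 hr = 41.31 mL → 41.31 mL × 0.02739726 mg/mL = 1.131781 mg
Stage 2: 16.2 mL/hr × 7.9 hr = 127.98 mL → 127.98 mL × 0.02739726 mg/mL = 3.506301 mg
Stage 3: 21 mL/hr × 4.7 hr = 98.7 mL → 98.7 mL × 0.02739726 mg/mL = 2.70411 mg
Total = 1.131781 + 3.506301 + 2.70411 = 7.342192 mg

7.3 mg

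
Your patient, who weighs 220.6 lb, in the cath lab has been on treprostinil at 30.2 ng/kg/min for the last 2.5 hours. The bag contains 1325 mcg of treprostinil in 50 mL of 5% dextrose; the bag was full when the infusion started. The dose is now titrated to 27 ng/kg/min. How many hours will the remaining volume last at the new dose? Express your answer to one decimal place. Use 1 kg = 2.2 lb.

5.4 hours

Initial rate:
Weight = 220.6 lb ÷ 2.2 lb/kg = 100.2727 kg
Dose = 30.2 ng/kg/min × 100.2727 kg = 3028.236 ng/min
3028.236 ng/min × 60 min/hr = 181694.2 ng/hr
Concentration = 1325 mcg ÷ 50 mL = 26.5 mcg/mL = 26500 ng/mL
Rate = 181694.2 ng/hr ÷ 26500 ng/mL = 6.856384 mL/hr
Volume infused so far = 6.856384 mL/hr × 2.5 hr = 17.14096 mL
Volume remaining = 50 − 17.14096 = 32.85904 mL
New rate:
Dose = 27 ng/kg/min × 100.2727 kg = 2707.364 ng/min
2707.364 ng/min × 60 min/hr = 162441.8 ng/hr
Rate = 162441.8 ng/hr ÷ 26500 ng/mL = 6.12988 mL/hr
Time remaining = 32.85904 mL ÷ 6.12988 mL/hr = 5.36047 hr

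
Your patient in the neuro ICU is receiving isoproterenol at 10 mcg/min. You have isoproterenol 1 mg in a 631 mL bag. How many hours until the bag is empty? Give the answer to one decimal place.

1.7 hours

10 mcg/min × 60 min/hr = 600 mcg/hr
Concentration = 1 mg ÷ 631 mL = 0.001584786 mg/mL = 1.584786 mcg/mL
Rate = 600 mcg/hr ÷ 1.584786 mcg/mL = 378.6 mL/hr
Duration = 631 mL ÷ 378.6 mL/hr = 1.666667 hr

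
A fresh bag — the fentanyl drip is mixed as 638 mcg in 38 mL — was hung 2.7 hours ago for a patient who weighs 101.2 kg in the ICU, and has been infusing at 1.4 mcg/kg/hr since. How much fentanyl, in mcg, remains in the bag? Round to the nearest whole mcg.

Dose = 1.4 mcg/kg/hr × 101.2 kg = 141.68 mcg/hr
Concentration = 638 mcg ÷ 38 mL = 16.78947 mcg/mL
Rate = 141.68 mcg/hr ÷ 16.78947 mcg/mL = 8.438621 mL/hr
Volume infused = 8.438621 mL/hr × 2.7 hr = 22.78428 mL
Volume remaining = 38 − 22.78428 = 15.21572 mL
Drug remaining = 15.21572 mL × 16.78947 mcg/mL = 255.464 mcg

255 mcg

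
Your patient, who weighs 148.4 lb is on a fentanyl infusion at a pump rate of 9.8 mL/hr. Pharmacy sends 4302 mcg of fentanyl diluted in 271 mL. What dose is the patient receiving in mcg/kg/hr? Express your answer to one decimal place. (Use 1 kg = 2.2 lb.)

2.3 mcg/kg/hr

Weight = 148.4 lb ÷ 2.2 lb/kg = 67.45455 kg
Concentration = 4302 mcg ÷ 271 mL = 15.87454 mcg/mL
Drug rate = 9.8 mL/hr × 15.87454 mcg/mL = 155.5705 mcg/hr
155.5705 mcg/hr ÷ 67.45455 kg = 2.306301 mcg/kg/hr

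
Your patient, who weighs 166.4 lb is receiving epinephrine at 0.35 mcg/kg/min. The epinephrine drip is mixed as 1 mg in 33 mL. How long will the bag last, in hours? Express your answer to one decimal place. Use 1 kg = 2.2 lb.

0.6 hours

Weight = 166.4 lb ÷ 2.2 lb/kg = 75.63636 kg
Dose = 0.35 mcg/kg/min × 75.63636 kg = 26.47273 mcg/min
26.47273 mcg/min × 60 min/hr = 1588.364 mcg/hr
Concentration = 1 mg ÷ 33 mL = 0.03030303 mg/mL = 30.30303 mcg/mL
Rate = 1588.364 mcg/hr ÷ 30.30303 mcg/mL = 52.416 mL/hr
Duration = 33 mL ÷ 52.416 mL/hr = 0.6295788 hr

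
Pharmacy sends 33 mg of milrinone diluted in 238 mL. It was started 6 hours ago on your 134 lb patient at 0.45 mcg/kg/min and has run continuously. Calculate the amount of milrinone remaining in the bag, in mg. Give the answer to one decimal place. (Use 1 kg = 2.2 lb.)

Weight = 134 lb ÷ 2.2 lb/kg = 60.90909 kg
Dose = 0.45 mcg/kg/min × 60.90909 kg = 27.40909 mcg/min
27.40909 mcg/min × 60 min/hr = 1644.545 mcg/hr
Concentration = 33 mg ÷ 238 mL = 0.1386555 mg/mL = 138.6555 mcg/mL
Rate = 1644.545 mcg/hr ÷ 138.6555 mcg/mL = 11.86066 mL/hr
Volume infused = 11.86066 mL/hr × 6 hr = 71.16397 mL
Volume remaining = 238 − 71.16397 = 166.836 mL
Drug remaining = 166.836 mL × 138.6555 mcg/mL = 23132.73 mcg = 23.13273 mg

23.1 mg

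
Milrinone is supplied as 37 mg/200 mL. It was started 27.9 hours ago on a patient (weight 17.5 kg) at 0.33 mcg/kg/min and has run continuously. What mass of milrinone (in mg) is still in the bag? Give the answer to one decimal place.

27.3 mg

Dose = 0.33 mcg/kg/min × 17.5 kg = 5.775 mcg/min
5.775 mcg/min × 60 min/hr = 346.5 mcg/hr
Concentration = 37 mg ÷ 200 mL = 0.185 mg/mL = 185 mcg/mL
Rate = 346.5 mcg/hr ÷ 185 mcg/mL = 1.872973 mL/hr
Volume infused = 1.872973 mL/hr × 27.9 hr = 52.25595 mL
Volume remaining = 200 − 52.25595 = 147.7441 mL
Drug remaining = 147.7441 mL × 185 mcg/mL = 27332.65 mcg = 27.33265 mg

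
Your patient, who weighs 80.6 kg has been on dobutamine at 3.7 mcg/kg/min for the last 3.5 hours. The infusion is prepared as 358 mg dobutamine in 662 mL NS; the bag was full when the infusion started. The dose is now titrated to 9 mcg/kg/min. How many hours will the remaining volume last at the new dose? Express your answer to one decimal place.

6.8 hours

Initial rate:
Dose = 3.7 mcg/kg/min × 80.6 kg = 298.22 mcg/min
298.22 mcg/min × 60 min/hr = 17893.2 mcg/hr
Concentration = 358 mg ÷ 662 mL = 0.5407855 mg/mL = 540.7855 mcg/mL
Rate = 17893.2 mcg/hr ÷ 540.7855 mcg/mL = 33.08743 mL/hr
Volume infused so far = 33.08743 mL/hr × 3.5 hr = 115.806 mL
Volume remaining = 662 − 115.806 = 546.194 mL
New rate:
Dose = 9 mcg/kg/min × 80.6 kg = 725.4 mcg/min
725.4 mcg/min × 60 min/hr = 43524 mcg/hr
Rate = 43524 mcg/hr ÷ 540.7855 mcg/mL = 80.48293 mL/hr
Time remaining = 546.194 mL ÷ 80.48293 mL/hr = 6.786458 hr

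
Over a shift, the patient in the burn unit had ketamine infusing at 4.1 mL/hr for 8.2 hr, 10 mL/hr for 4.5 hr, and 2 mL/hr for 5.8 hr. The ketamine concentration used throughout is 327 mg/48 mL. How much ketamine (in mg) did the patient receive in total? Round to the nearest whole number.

615 mg

Concentration = 327 mg ÷ 48 mL = 6.8125 mg/mL
Stage 1: 4.1 mL/hr × 8.2 hr = 33.62 mL → 33.62 mL × 6.8125 mg/mL = 229.0362 mg
Stage 2: 10 mL/hr × 4.5 hr = 45 mL → 45 mL × 6.8125 mg/mL = 306.5625 mg
Stage 3: 2 mL/hr × 5.8 hr = 11.6 mL → 11.6 mL × 6.8125 mg/mL = 79.025 mg
Total = 229.0362 + 306.5625 + 79.025 = 614.6237 mg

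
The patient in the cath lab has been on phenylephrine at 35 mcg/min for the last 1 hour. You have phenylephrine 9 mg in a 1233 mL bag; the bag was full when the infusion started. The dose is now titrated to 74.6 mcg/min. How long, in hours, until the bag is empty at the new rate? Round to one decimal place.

Initial rate:
35 mcg/min × 60 min/hr = 2100 mcg/hr
Concentration = 9 mg ÷ 1233 mL = 0.00729927 mg/mL = 7.29927 mcg/mL
Rate = 2100 mcg/hr ÷ 7.29927 mcg/mL = 287.7 mL/hr
Volume infused so far = 287.7 mL/hr × 1 hr = 287.7 mL
Volume remaining = 1233 − 287.7 = 945.3 mL
New rate:
74.6 mcg/min × 60 min/hr = 4476 mcg/hr
Rate = 4476 mcg/hr ÷ 7.29927 mcg/mL = 613.212 mL/hr
Time remaining = 945.3 mL ÷ 613.212 mL/hr = 1.541555 hr

1.5 hours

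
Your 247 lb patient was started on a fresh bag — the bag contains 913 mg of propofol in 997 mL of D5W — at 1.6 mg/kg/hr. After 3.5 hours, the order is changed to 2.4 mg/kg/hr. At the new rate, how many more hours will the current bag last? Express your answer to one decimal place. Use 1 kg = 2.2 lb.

Initial rate:
Weight = 247 lb ÷ 2.2 lb/kg = 112.2727 kg
Dose = 1.6 mg/kg/hr × 112.2727 kg = 179.6364 mg/hr
Concentration = 913 mg ÷ 997 mL = 0.9157472 mg/mL
Rate = 179.6364 mg/hr ÷ 0.9157472 mg/mL = 196.1637 mL/hr
Volume infused so far = 196.1637 mL/hr × 3.5 hr = 686.5729 mL
Volume remaining = 997 − 686.5729 = 310.4271 mL
New rate:
Dose = 2.4 mg/kg/hr × 112.2727 kg = 269.4545 mg/hr
Rate = 269.4545 mg/hr ÷ 0.9157472 mg/mL = 294.2455 mL/hr
Time remaining = 310.4271 mL ÷ 294.2455 mL/hr = 1.054993 hr

1.1 hours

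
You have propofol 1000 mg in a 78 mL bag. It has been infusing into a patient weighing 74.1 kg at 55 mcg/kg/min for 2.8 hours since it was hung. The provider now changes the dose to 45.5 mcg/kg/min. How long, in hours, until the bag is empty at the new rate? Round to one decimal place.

1.6 hours

Initial rate:
Dose = 55 mcg/kg/min × 74.1 kg = 4075.5 mcg/min
4075.5 mcg/min × 60 min/hr = 244530 mcg/hr
Concentration = 1000 mg ÷ 78 mL = 12.82051 mg/mL = 12820.51 mcg/mL
Rate = 244530 mcg/hr ÷ 12820.51 mcg/mL = 19.07334 mL/hr
Volume infused so far = 19.07334 mL/hr × 2.8 hr = 53.40535 mL
Volume remaining = 78 − 53.40535 = 24.59465 mL
New rate:
Dose = 45.5 mcg/kg/min × 74.1 kg = 3371.55 mcg/min
3371.55 mcg/min × 60 min/hr = 202293 mcg/hr
Rate = 202293 mcg/hr ÷ 12820.51 mcg/mL = 15.77885 mL/hr
Time remaining = 24.59465 mL ÷ 15.77885 mL/hr = 1.558709 hr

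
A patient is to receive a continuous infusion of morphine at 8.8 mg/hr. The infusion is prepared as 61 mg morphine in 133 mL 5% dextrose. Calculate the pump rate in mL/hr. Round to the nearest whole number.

19 mL/hr

Concentration = 61 mg ÷ 133 mL = 0.4586466 mg/mL
Rate = 8.8 mg/hr ÷ 0.4586466 mg/mL = 19.18689 mL/hr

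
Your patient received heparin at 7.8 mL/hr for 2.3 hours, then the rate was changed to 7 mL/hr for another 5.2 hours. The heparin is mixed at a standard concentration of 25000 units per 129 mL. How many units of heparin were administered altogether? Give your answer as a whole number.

10531 units

Concentration = 25000 units ÷ 129 mL = 193.7984 units/mL
Stage 1: 7.8 mL/hr × 2.3 hr = 17.94 mL → 17.94 mL × 193.7984 units/mL = 3476.744 units
Stage 2: 7 mL/hr × 5.2 hr = 36.4 mL → 36.4 mL × 193.7984 units/mL = 7054.264 units
Total = 3476.744 + 7054.264 = 10531.01 units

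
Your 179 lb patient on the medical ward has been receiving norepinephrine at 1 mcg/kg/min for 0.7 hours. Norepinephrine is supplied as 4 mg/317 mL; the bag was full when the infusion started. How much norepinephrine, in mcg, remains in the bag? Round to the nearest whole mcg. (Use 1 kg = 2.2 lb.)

583 mcg

Weight = 179 lb ÷ 2.2 lb/kg = 81.36364 kg
Dose = 1 mcg/kg/min × 81.36364 kg = 81.36364 mcg/min
81.36364 mcg/min × 60 min/hr = 4881.818 mcg/hr
Concentration = 4 mg ÷ 317 mL = 0.0126183 mg/mL = 12.6183 mcg/mL
Rate = 4881.818 mcg/hr ÷ 12.6183 mcg/mL = 386.8841 mL/hr
Volume infused = 386.8841 mL/hr × 0.7 hr = 270.8189 mL
Volume remaining = 317 − 270.8189 = 46.18114 mL
Drug remaining = 46.18114 mL × 12.6183 mcg/mL = 582.7273 mcg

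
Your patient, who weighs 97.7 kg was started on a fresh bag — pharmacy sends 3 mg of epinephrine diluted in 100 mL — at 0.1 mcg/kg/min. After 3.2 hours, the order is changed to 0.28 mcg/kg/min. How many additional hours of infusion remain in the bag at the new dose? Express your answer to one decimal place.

0.7 hours

Initial rate:
Dose = 0.1 mcg/kg/min × 97.7 kg = 9.77 mcg/min
9.77 mcg/min × 60 min/hr = 586.2 mcg/hr
Concentration = 3 mg ÷ 100 mL = 0.03 mg/mL = 30 mcg/mL
Rate = 586.2 mcg/hr ÷ 30 mcg/mL = 19.54 mL/hr
Volume infused so far = 19.54 mL/hr × 3.2 hr = 62.528 mL
Volume remaining = 100 − 62.528 = 37.472 mL
New rate:
Dose = 0.28 mcg/kg/min × 97.7 kg = 27.356 mcg/min
27.356 mcg/min × 60 min/hr = 1641.36 mcg/hr
Rate = 1641.36 mcg/hr ÷ 30 mcg/mL = 54.712 mL/hr
Time remaining = 37.472 mL ÷ 54.712 mL/hr = 0.6848955 hr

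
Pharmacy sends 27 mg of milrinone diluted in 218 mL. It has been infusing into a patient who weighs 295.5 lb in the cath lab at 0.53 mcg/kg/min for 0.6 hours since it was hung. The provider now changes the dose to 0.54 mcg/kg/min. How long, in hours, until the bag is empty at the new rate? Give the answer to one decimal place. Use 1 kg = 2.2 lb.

5.6 hours

Initial rate:
Weight = 295.5 lb ÷ 2.2 lb/kg = 134.3182 kg
Dose = 0.53 mcg/kg/min × 134.3182 kg = 71.18864 mcg/min
71.18864 mcg/min × 60 min/hr = 4271.318 mcg/hr
Concentration = 27 mg ÷ 218 mL = 0.1238532 mg/mL = 123.8532 mcg/mL
Rate = 4271.318 mcg/hr ÷ 123.8532 mcg/mL = 34.48694 mL/hr
Volume infused so far = 34.48694 mL/hr × 0.6 hr = 20.69216 mL
Volume remaining = 218 − 20.69216 = 197.3078 mL
New rate:
Dose = 0.54 mcg/kg/min × 134.3182 kg = 72.53182 mcg/min
72.53182 mcg/min × 60 min/hr = 4351.909 mcg/hr
Rate = 4351.909 mcg/hr ÷ 123.8532 mcg/mL = 35.13764 mL/hr
Time remaining = 197.3078 mL ÷ 35.13764 mL/hr = 5.615285 hr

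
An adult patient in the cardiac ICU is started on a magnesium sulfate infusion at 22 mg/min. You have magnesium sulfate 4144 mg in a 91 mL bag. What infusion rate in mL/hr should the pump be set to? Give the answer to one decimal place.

29.0 mL/hr

22 mg/min × 60 min/hr = 1320 mg/hr
Concentration = 4144 mg ÷ 91 mL = 45.53846 mg/mL
Rate = 1320 mg/hr ÷ 45.53846 mg/mL = 28.98649 mL/hr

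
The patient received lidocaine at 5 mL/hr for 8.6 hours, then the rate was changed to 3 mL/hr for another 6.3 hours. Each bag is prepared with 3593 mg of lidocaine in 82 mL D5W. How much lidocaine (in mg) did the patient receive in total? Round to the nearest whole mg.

2712 mg

Concentration = 3593 mg ÷ 82 mL = 43.81707 mg/mL
Stage 1: 5 mL/hr × 8.6 hr = 43 mL → 43 mL × 43.81707 mg/mL = 1884.134 mg
Stage 2: 3 mL/hr × 6.3 hr = 18.9 mL → 18.9 mL × 43.81707 mg/mL = 828.1427 mg
Total = 1884.134 + 828.1427 = 2712.277 mg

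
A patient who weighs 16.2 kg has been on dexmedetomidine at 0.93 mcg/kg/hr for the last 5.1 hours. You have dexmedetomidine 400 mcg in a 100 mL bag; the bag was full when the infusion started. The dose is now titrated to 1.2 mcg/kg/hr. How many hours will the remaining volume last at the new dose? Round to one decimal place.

16.6 hours

Initial rate:
Dose = 0.93 mcg/kg/hr × 16.2 kg = 15.066 mcg/hr
Concentration = 400 mcg ÷ 100 mL = 4 mcg/mL
Rate = 15.066 mcg/hr ÷ 4 mcg/mL = 3.7665 mL/hr
Volume infused so far = 3.7665 mL/hr × 5.1 hr = 19.20915 mL
Volume remaining = 100 − 19.20915 = 80.79085 mL
New rate:
Dose = 1.2 mcg/kg/hr × 16.2 kg = 19.44 mcg/hr
Rate = 19.44 mcg/hr ÷ 4 mcg/mL = 4.86 mL/hr
Time remaining = 80.79085 mL ÷ 4.86 mL/hr = 16.62363 hr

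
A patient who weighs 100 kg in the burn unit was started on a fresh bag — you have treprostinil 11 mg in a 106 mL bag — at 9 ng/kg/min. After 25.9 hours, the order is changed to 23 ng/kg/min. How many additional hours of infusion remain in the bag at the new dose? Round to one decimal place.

69.6 hours

Initial rate:
Dose = 9 ng/kg/min × 100 kg = 900 ng/min
900 ng/min × 60 min/hr = 54000 ng/hr
Concentration = 11 mg ÷ 106 mL = 0.1037736 mg/mL = 103773.6 ng/mL
Rate = 54000 ng/hr ÷ 103773.6 ng/mL = 0.5203636 mL/hr
Volume infused so far = 0.5203636 mL/hr × 25.9 hr = 13.47742 mL
Volume remaining = 106 − 13.47742 = 92.52258 mL
New rate:
Dose = 23 ng/kg/min × 100 kg = 2300 ng/min
2300 ng/min × 60 min/hr = 138000 ng/hr
Rate = 138000 ng/hr ÷ 103773.6 ng/mL = 1.329818 mL/hr
Time remaining = 92.52258 mL ÷ 1.329818 mL/hr = 69.57536 hr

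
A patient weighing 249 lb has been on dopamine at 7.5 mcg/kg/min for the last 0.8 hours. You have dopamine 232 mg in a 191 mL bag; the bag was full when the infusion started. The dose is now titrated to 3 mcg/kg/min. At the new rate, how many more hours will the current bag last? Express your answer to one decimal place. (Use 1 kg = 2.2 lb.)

9.4 hours

Initial rate:
Weight = 249 lb ÷ 2.2 lb/kg = 113.1818 kg
Dose = 7.5 mcg/kg/min × 113.1818 kg = 848.8636 mcg/min
848.8636 mcg/min × 60 min/hr = 50931.82 mcg/hr
Concentration = 232 mg ÷ 191 mL = 1.21466 mg/mL = 1214.66 mcg/mL
Rate = 50931.82 mcg/hr ÷ 1214.66 mcg/mL = 41.93094 mL/hr
Volume infused so far = 41.93094 mL/hr × 0.8 hr = 33.54475 mL
Volume remaining = 191 − 33.54475 = 157.4553 mL
New rate:
Dose = 3 mcg/kg/min × 113.1818 kg = 339.5455 mcg/min
339.5455 mcg/min × 60 min/hr = 20372.73 mcg/hr
Rate = 20372.73 mcg/hr ÷ 1214.66 mcg/mL = 16.77237 mL/hr
Time remaining = 157.4553 mL ÷ 16.77237 mL/hr = 9.387773 hr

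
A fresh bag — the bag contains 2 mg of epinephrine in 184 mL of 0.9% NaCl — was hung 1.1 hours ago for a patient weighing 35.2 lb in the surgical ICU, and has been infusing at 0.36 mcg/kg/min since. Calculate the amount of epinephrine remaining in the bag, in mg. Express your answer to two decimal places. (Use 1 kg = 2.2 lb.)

Weight = 35.2 lb ÷ 2.2 lb/kg = 16 kg
Dose = 0.36 mcg/kg/min × 16 kg = 5.76 mcg/min
5.76 mcg/min × 60 min/hr = 345.6 mcg/hr
Concentration = 2 mg ÷ 184 mL = 0.01086957 mg/mL = 10.86957 mcg/mL
Rate = 345.6 mcg/hr ÷ 10.86957 mcg/mL = 31.7952 mL/hr
Volume infused = 31.7952 mL/hr × 1.1 hr = 34.97472 mL
Volume remaining = 184 − 34.97472 = 149.0253 mL
Drug remaining = 149.0253 mL × 10.86957 mcg/mL = 1619.84 mcg = 1.61984 mg

1.62 mg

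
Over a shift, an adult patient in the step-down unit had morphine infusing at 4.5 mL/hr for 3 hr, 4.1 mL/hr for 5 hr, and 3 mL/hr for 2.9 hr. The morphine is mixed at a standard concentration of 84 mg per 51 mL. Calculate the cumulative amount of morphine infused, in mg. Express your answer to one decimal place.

70.3 mg

Concentration = 84 mg ÷ 51 mL = 1.647059 mg/mL
Stage 1: 4.5 mL/hr × 3 hr = 13.5 mL → 13.5 mL × 1.647059 mg/mL = 22.23529 mg
Stage 2: 4.1 mL/hr × 5 hr = 20.5 mL → 20.5 mL × 1.647059 mg/mL = 33.76471 mg
Stage 3: 3 mL/hr × 2.9 hr = 8.7 mL → 8.7 mL × 1.647059 mg/mL = 14.32941 mg
Total = 22.23529 + 33.76471 + 14.32941 = 70.32941 mg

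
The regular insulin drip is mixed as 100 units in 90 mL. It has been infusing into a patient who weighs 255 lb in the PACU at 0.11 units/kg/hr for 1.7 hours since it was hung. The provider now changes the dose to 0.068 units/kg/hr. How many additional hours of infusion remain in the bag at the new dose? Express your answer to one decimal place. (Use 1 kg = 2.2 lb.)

9.9 hours

Initial rate:
Weight = 255 lb ÷ 2.2 lb/kg = 115.9091 kg
Dose = 0.11 units/kg/hr × 115.9091 kg = 12.75 units/hr
Concentration = 100 units ÷ 90 mL = 1.111111 units/mL
Rate = 12.75 units/hr ÷ 1.111111 units/mL = 11.475 mL/hr
Volume infused so far = 11.475 mL/hr × 1.7 hr = 19.5075 mL
Volume remaining = 90 − 19.5075 = 70.4925 mL
New rate:
Dose = 0.068 units/kg/hr × 115.9091 kg = 7.881818 units/hr
Rate = 7.881818 units/hr ÷ 1.111111 units/mL = 7.093636 mL/hr
Time remaining = 70.4925 mL ÷ 7.093636 mL/hr = 9.937428 hr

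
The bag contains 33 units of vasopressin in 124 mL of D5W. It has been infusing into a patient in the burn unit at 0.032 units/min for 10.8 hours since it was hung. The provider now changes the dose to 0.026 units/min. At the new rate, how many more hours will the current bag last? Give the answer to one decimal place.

Initial rate:
0.032 units/min × 60 min/hr = 1.92 units/hr
Concentration = 33 units ÷ 124 mL = 0.266129 units/mL
Rate = 1.92 units/hr ÷ 0.266129 units/mL = 7.214545 mL/hr
Volume infused so far = 7.214545 mL/hr × 10.8 hr = 77.91709 mL
Volume remaining = 124 − 77.91709 = 46.08291 mL
New rate:
0.026 units/min × 60 min/hr = 1.56 units/hr
Rate = 1.56 units/hr ÷ 0.266129 units/mL = 5.861818 mL/hr
Time remaining = 46.08291 mL ÷ 5.861818 mL/hr = 7.861538 hr

7.9 hours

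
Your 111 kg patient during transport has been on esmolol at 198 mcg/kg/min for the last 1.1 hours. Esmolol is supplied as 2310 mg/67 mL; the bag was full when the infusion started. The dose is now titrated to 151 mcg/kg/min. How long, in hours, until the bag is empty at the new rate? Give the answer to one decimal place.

Initial rate:
Dose = 198 mcg/kg/min × 111 kg = 21978 mcg/min
21978 mcg/min × 60 min/hr = 1318680 mcg/hr
Concentration = 2310 mg ÷ 67 mL = 34.47761 mg/mL = 34477.61 mcg/mL
Rate = 1318680 mcg/hr ÷ 34477.61 mcg/mL = 38.24743 mL/hr
Volume infused so far = 38.24743 mL/hr × 1.1 hr = 42.07217 mL
Volume remaining = 67 − 42.07217 = 24.92783 mL
New rate:
Dose = 151 mcg/kg/min × 111 kg = 16761 mcg/min
16761 mcg/min × 60 min/hr = 1005660 mcg/hr
Rate = 1005660 mcg/hr ÷ 34477.61 mcg/mL = 29.16849 mL/hr
Time remaining = 24.92783 mL ÷ 29.16849 mL/hr = 0.8546149 hr

0.9 hours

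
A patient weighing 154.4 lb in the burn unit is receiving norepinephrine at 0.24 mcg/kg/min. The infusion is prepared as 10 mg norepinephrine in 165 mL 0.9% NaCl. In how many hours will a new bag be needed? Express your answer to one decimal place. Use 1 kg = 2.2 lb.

9.9 hours

Weight = 154.4 lb ÷ 2.2 lb/kg = 70.18182 kg
Dose = 0.24 mcg/kg/min × 70.18182 kg = 16.84364 mcg/min
16.84364 mcg/min × 60 min/hr = 1010.618 mcg/hr
Concentration = 10 mg ÷ 165 mL = 0.06060606 mg/mL = 60.60606 mcg/mL
Rate = 1010.618 mcg/hr ÷ 60.60606 mcg/mL = 16.6752 mL/hr
Duration = 165 mL ÷ 16.6752 mL/hr = 9.894934 hr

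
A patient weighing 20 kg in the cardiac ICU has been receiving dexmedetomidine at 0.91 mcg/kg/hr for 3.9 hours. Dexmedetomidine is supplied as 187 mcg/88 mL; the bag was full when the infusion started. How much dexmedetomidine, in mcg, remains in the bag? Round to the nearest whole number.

116 mcg

Dose = 0.91 mcg/kg/hr × 20 kg = 18.2 mcg/hr
Concentration = 187 mcg ÷ 88 mL = 2.125 mcg/mL
Rate = 18.2 mcg/hr ÷ 2.125 mcg/mL = 8.564706 mL/hr
Volume infused = 8.564706 mL/hr × 3.9 hr = 33.40235 mL
Volume remaining = 88 − 33.40235 = 54.59765 mL
Drug remaining = 54.59765 mL × 2.125 mcg/mL = 116.02 mcg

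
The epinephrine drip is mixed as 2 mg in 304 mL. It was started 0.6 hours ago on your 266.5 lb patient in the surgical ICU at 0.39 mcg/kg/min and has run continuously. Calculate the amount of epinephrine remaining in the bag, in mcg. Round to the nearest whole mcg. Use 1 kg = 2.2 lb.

299 mcg

Weight = 266.5 lb ÷ 2.2 lb/kg = 121.1364 kg
Dose = 0.39 mcg/kg/min × 121.1364 kg = 47.24318 mcg/min
47.24318 mcg/min × 60 min/hr = 2834.591 mcg/hr
Concentration = 2 mg ÷ 304 mL = 0.006578947 mg/mL = 6.578947 mcg/mL
Rate = 2834.591 mcg/hr ÷ 6.578947 mcg/mL = 430.8578 mL/hr
Volume infused = 430.8578 mL/hr × 0.6 hr = 258.5147 mL
Volume remaining = 304 − 258.5147 = 45.48531 mL
Drug remaining = 45.48531 mL × 6.578947 mcg/mL = 299.2455 mcg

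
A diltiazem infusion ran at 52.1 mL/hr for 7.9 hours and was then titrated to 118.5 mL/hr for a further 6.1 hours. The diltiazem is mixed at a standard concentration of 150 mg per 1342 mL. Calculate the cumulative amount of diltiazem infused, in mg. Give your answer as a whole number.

127 mg

Concentration = 150 mg ÷ 1342 mL = 0.1117735 mg/mL
Stage 1: 52.1 mL/hr × 7.9 hr = 411.59 mL → 411.59 mL × 0.1117735 mg/mL = 46.00484 mg
Stage 2: 118.5 mL/hr × 6.1 hr = 722.85 mL → 722.85 mL × 0.1117735 mg/mL = 80.79545 mg
Total = 46.00484 + 80.79545 = 126.8003 mg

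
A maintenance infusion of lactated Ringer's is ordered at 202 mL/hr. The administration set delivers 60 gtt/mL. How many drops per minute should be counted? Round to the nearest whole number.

202 gtt/min

202 mL/hr ÷ 60 min/hr = 3.366667 mL/min
3.366667 mL/min × 60 gtt/mL = 202 gtt/min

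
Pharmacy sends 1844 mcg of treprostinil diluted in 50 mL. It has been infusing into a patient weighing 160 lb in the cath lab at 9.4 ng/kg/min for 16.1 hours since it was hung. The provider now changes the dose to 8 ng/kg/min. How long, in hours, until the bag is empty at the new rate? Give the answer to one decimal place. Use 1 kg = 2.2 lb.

Initial rate:
Weight = 160 lb ÷ 2.2 lb/kg = 72.72727 kg
Dose = 9.4 ng/kg/min × 72.72727 kg = 683.6364 ng/min
683.6364 ng/min × 60 min/hr = 41018.18 ng/hr
Concentration = 1844 mcg ÷ 50 mL = 36.88 mcg/mL = 36880 ng/mL
Rate = 41018.18 ng/hr ÷ 36880 ng/mL = 1.112207 mL/hr
Volume infused so far = 1.112207 mL/hr × 16.1 hr = 17.90653 mL
Volume remaining = 50 − 17.90653 = 32.09347 mL
New rate:
Dose = 8 ng/kg/min × 72.72727 kg = 581.8182 ng/min
581.8182 ng/min × 60 min/hr = 34909.09 ng/hr
Rate = 34909.09 ng/hr ÷ 36880 ng/mL = 0.9465589 mL/hr
Time remaining = 32.09347 mL ÷ 0.9465589 mL/hr = 33.90542 hr

33.9 hours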